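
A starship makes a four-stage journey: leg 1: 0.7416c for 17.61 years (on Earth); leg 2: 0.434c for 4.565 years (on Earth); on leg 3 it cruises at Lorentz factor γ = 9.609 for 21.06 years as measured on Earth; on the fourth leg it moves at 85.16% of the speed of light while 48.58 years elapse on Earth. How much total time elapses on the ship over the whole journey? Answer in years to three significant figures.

Leg 1: γ = 1/√(1 − 0.7416²) = 1/√0.4500 = 1.491; τ_1 = 17.61/1.491 = 11.81 years.
Leg 2: γ = 1/√(1 − 0.434²) = 1/√0.8116 = 1.110; τ_2 = 4.565/1.110 = 4.113 years.
Leg 3: γ = 9.609; τ_3 = 21.06/9.609 = 2.192 years.
Leg 4: β = 0.8516; γ = 1/√(1 − 0.8516²) = 1/√0.2748 = 1.908; τ_4 = 48.58/1.908 = 25.47 years.
Total: 11.81 + 4.113 + 2.192 + 25.47 years.

τ = 43.6 years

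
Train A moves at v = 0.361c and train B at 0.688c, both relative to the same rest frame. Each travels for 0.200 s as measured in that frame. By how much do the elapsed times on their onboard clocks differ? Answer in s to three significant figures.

A: γ = 1/√(1 − 0.361²) = 1/√0.8697 = 1.072; τ_A = 0.200/1.072 = 0.1865 s.
B: γ = 1/√(1 − 0.688²) = 1/√0.5267 = 1.378; τ_B = 0.200/1.378 = 0.1451 s.

|τ_A − τ_B| = 0.0414 s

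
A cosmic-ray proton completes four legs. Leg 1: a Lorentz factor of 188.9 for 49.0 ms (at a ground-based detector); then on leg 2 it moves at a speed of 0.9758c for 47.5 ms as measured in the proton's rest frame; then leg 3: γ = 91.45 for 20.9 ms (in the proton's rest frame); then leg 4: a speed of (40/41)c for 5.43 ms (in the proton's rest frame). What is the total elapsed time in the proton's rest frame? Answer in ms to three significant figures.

Leg 1: γ = 188.9; τ_1 = 49.0/188.9 = 0.2594 ms.
Leg 2: 47.5 ms is already measured in the proton's rest frame.
Leg 3: 20.9 ms is already measured in the proton's rest frame.
Leg 4: 5.43 ms is already measured in the proton's rest frame.
Total: 0.2594 + 47.50 + 20.90 + 5.430 ms.

τ = 74.1 ms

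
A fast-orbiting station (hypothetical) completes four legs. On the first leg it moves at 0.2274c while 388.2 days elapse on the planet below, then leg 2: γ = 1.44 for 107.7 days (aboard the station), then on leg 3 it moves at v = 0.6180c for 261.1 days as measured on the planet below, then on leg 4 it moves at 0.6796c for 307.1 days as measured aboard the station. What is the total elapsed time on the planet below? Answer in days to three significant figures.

Leg 1: 388.2 days is already measured on the planet below.
Leg 2: γ = 1.44; Δt_2 = 1.440 × 107.7 = 155.1 days.
Leg 3: 261.1 days is already measured on the planet below.
Leg 4: γ = 1/√(1 − 0.6796²) = 1/√0.5381 = 1.363; Δt_4 = 1.363 × 307.1 = 418.6 days.
Total: 388.2 + 155.1 + 261.1 + 418.6 days.

Δt = 1220 days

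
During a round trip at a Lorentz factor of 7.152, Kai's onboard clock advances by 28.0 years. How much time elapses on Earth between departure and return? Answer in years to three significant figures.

Δt = 200 years

γ = 7.152
Earth-frame duration is the dilated interval: Δt = γτ = 7.152 × 28.0 years.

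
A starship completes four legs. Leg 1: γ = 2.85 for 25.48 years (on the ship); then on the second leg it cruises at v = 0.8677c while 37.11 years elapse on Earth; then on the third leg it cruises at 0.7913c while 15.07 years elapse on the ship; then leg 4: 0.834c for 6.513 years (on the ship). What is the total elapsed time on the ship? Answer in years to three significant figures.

τ = 65.5 years

Leg 1: 25.48 years is already measured on the ship.
Leg 2: γ = 1/√(1 − 0.8677²) = 1/√0.2471 = 2.012; τ_2 = 37.11/2.012 = 18.45 years.
Leg 3: 15.07 years is already measured on the ship.
Leg 4: 6.513 years is already measured on the ship.
Total: 25.48 + 18.45 + 15.07 + 6.513 years.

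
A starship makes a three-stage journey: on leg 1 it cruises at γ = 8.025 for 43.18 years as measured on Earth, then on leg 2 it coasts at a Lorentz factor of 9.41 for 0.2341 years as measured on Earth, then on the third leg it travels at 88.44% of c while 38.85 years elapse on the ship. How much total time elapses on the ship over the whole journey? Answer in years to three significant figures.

Leg 1: γ = 8.025; τ_1 = 43.18/8.025 = 5.381 years.
Leg 2: γ = 9.41; τ_2 = 0.2341/9.410 = 0.02488 years.
Leg 3: 38.85 years is already measured on the ship.
Total: 5.381 + 0.02488 + 38.85 years.

τ = 44.3 years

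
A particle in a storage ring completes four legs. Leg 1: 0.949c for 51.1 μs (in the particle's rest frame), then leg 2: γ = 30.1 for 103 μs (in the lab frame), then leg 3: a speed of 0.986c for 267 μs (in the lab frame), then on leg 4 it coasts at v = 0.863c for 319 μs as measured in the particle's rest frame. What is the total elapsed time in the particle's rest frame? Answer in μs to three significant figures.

Leg 1: 51.1 μs is already measured in the particle's rest frame.
Leg 2: γ = 30.1; τ_2 = 103/30.10 = 3.422 μs.
Leg 3: γ = 1/√(1 − 0.986²) = 1/√0.02780 = 5.997; τ_3 = 267/5.997 = 44.52 μs.
Leg 4: 319 μs is already measured in the particle's rest frame.
Total: 51.10 + 3.422 + 44.52 + 319.0 μs.

τ = 418 μs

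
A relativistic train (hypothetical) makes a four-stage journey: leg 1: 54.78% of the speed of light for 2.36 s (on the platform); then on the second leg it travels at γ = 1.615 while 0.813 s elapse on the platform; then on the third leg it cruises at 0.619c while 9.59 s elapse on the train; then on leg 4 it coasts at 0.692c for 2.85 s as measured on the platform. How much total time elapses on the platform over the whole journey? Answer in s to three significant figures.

Leg 1: 2.36 s is already measured on the platform.
Leg 2: 0.813 s is already measured on the platform.
Leg 3: γ = 1/√(1 − 0.619²) = 1/√0.6168 = 1.273; Δt_3 = 1.273 × 9.59 = 12.21 s.
Leg 4: 2.85 s is already measured on the platform.
Total: 2.360 + 0.8130 + 12.21 + 2.850 s.

Δt = 18.2 s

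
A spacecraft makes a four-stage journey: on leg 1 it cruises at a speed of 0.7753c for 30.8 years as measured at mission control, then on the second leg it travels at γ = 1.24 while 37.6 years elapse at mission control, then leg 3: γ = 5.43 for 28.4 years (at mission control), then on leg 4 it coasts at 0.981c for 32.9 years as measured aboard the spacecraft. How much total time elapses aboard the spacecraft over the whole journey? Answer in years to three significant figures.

Leg 1: γ = 1/√(1 − 0.7753²) = 1/√0.3989 = 1.583; τ_1 = 30.8/1.583 = 19.45 years.
Leg 2: γ = 1.24; τ_2 = 37.6/1.240 = 30.32 years.
Leg 3: γ = 5.43; τ_3 = 28.4/5.430 = 5.230 years.
Leg 4: 32.9 years is already measured aboard the spacecraft.
Total: 19.45 + 30.32 + 5.230 + 32.90 years.

τ = 87.9 years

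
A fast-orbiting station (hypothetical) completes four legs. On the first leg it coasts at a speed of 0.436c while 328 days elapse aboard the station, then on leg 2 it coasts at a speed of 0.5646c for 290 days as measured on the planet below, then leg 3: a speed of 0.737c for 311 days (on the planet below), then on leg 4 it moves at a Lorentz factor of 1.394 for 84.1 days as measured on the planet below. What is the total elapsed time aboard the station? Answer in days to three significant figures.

τ = 838 days

Leg 1: 328 days is already measured aboard the station.
Leg 2: γ = 1/√(1 − 0.5646²) = 1/√0.6812 = 1.212; τ_2 = 290/1.212 = 239.4 days.
Leg 3: γ = 1/√(1 − 0.737²) = 1/√0.4568 = 1.480; τ_3 = 311/1.480 = 210.2 days.
Leg 4: γ = 1.394; τ_4 = 84.1/1.394 = 60.33 days.
Total: 328.0 + 239.4 + 210.2 + 60.33 days.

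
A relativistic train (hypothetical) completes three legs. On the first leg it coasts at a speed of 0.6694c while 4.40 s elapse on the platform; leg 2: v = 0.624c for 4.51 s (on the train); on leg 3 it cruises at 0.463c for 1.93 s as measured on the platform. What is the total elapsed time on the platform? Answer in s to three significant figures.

Leg 1: 4.40 s is already measured on the platform.
Leg 2: γ = 1/√(1 − 0.624²) = 1/√0.6106 = 1.280; Δt_2 = 1.280 × 4.51 = 5.772 s.
Leg 3: 1.93 s is already measured on the platform.
Total: 4.400 + 5.772 + 1.930 s.

Δt = 12.1 s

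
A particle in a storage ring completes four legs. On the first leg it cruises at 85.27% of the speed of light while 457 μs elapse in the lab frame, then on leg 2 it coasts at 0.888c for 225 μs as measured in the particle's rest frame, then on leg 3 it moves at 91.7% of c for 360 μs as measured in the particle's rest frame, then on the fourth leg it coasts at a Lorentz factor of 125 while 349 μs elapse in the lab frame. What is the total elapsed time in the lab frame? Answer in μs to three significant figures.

Leg 1: 457 μs is already measured in the lab frame.
Leg 2: γ = 1/√(1 − 0.888²) = 1/√0.2115 = 2.175; Δt_2 = 2.175 × 225 = 489.3 μs.
Leg 3: β = 0.917; γ = 1/√(1 − 0.917²) = 1/√0.1591 = 2.507; Δt_3 = 2.507 × 360 = 902.5 μs.
Leg 4: 349 μs is already measured in the lab frame.
Total: 457.0 + 489.3 + 902.5 + 349.0 μs.

Δt = 2200 μs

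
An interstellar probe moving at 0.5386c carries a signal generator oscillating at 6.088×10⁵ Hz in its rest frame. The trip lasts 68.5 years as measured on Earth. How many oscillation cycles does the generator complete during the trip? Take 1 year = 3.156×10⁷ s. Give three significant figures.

N = 1.11×10¹⁵

γ = 1/√(1 − 0.5386²) = 1/√0.7099 = 1.187
The oscillator's own cycle count is N = f × τ where τ is the proper time aboard the probe. τ = Δt/γ = 68.5/1.187 = 57.72 years = 1.822×10⁹ s.
N = 6.088×10⁵ × 1.822×10⁹ = 1.109×10¹⁵.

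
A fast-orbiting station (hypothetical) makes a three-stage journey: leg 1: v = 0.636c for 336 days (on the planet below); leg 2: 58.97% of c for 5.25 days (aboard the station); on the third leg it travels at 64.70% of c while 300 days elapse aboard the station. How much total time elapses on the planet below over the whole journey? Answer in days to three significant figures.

Δt = 736 days

Leg 1: 336 days is already measured on the planet below.
Leg 2: β = 0.5897; γ = 1/√(1 − 0.5897²) = 1/√0.6523 = 1.238; Δt_2 = 1.238 × 5.25 = 6.501 days.
Leg 3: β = 0.6470; γ = 1/√(1 − 0.6470²) = 1/√0.5814 = 1.311; Δt_3 = 1.311 × 300 = 393.4 days.
Total: 336.0 + 6.501 + 393.4 days.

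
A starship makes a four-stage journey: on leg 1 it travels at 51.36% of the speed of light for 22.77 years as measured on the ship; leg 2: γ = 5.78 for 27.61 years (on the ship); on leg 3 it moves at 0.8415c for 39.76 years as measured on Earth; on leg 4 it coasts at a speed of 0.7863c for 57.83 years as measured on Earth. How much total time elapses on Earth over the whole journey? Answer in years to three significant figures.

Δt = 284 years

Leg 1: β = 0.5136; γ = 1/√(1 − 0.5136²) = 1/√0.7362 = 1.165; Δt_1 = 1.165 × 22.77 = 26.54 years.
Leg 2: γ = 5.78; Δt_2 = 5.780 × 27.61 = 159.6 years.
Leg 3: 39.76 years is already measured on Earth.
Leg 4: 57.83 years is already measured on Earth.
Total: 26.54 + 159.6 + 39.76 + 57.83 years.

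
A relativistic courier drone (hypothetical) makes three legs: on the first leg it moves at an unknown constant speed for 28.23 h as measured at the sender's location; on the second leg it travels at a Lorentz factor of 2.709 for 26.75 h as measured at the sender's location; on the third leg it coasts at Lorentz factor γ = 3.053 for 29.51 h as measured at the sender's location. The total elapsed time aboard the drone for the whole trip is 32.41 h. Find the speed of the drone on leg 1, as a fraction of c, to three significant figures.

Leg 1: speed unknown; τ_1 = 28.23/γ_1.
Leg 2: γ = 2.709; τ_2 = 26.75/2.709 = 9.874 h.
Leg 3: γ = 3.053; τ_3 = 29.51/3.053 = 9.666 h.
Total proper time: τ_1 + 9.874 + 9.666 = 32.41, so τ_1 = 32.41 − 19.54 = 12.87 h.
γ_1 = 28.23/12.87 = 2.194; β = √(1 − 1/γ²) = √0.7922.

β = 0.890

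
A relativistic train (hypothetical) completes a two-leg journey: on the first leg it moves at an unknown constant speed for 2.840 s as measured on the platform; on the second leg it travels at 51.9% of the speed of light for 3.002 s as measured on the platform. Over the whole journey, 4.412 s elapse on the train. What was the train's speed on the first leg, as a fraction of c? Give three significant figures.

Leg 1: speed unknown; τ_1 = 2.840/γ_1.
Leg 2: β = 0.519; γ = 1/√(1 − 0.519²) = 1/√0.7306 = 1.170; τ_2 = 3.002/1.170 = 2.566 s.
Total proper time: τ_1 + 2.566 = 4.412, so τ_1 = 4.412 − 2.566 = 1.846 s.
γ_1 = 2.840/1.846 = 1.538; β = √(1 − 1/γ²) = √0.5775.

β = 0.760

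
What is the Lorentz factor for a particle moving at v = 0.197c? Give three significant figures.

γ = 1.02

γ = 1/√(1 − 0.197²) = 1/√0.9612 = 1.020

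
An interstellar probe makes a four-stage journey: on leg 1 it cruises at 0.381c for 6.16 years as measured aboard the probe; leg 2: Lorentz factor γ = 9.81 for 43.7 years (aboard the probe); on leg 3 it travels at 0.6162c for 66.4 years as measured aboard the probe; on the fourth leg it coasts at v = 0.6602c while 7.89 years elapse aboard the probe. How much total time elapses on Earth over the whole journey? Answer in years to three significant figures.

Leg 1: γ = 1/√(1 − 0.381²) = 1/√0.8548 = 1.082; Δt_1 = 1.082 × 6.16 = 6.663 years.
Leg 2: γ = 9.81; Δt_2 = 9.810 × 43.7 = 428.7 years.
Leg 3: γ = 1/√(1 − 0.6162²) = 1/√0.6203 = 1.270; Δt_3 = 1.270 × 66.4 = 84.31 years.
Leg 4: γ = 1/√(1 − 0.6602²) = 1/√0.5641 = 1.331; Δt_4 = 1.331 × 7.89 = 10.50 years.
Total: 6.663 + 428.7 + 84.31 + 10.50 years.

Δt = 530 years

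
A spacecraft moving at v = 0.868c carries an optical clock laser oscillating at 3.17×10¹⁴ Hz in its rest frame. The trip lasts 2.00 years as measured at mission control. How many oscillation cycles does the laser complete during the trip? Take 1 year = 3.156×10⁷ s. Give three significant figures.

γ = 1/√(1 − 0.868²) = 1/√0.2466 = 2.014
The oscillator's own cycle count is N = f × τ where τ is the proper time aboard the spacecraft. τ = Δt/γ = 2.00/2.014 = 0.9931 years = 3.134×10⁷ s.
N = 3.17×10¹⁴ × 3.134×10⁷ = 9.936×10²¹.

N = 9.94×10²¹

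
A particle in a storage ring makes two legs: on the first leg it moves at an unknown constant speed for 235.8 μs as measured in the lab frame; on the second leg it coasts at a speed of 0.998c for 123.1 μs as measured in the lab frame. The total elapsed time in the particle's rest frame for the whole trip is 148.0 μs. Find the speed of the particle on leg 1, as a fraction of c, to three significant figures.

Leg 1: speed unknown; τ_1 = 235.8/γ_1.
Leg 2: γ = 1/√(1 − 0.998²) = 1/√0.003996 = 15.82; τ_2 = 123.1/15.82 = 7.782 μs.
Total proper time: τ_1 + 7.782 = 148.0, so τ_1 = 148.0 − 7.782 = 140.2 μs.
γ_1 = 235.8/140.2 = 1.682; β = √(1 − 1/γ²) = √0.6464.

β = 0.804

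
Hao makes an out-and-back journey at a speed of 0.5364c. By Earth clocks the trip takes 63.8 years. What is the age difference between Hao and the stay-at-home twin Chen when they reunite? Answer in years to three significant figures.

γ = 1/√(1 − 0.5364²) = 1/√0.7123 = 1.185
Hao's elapsed proper time: τ = 63.8/1.185 = 53.84 years.
Age gap = Δt − τ = 63.8 − 53.84 years.

Δt − τ = 9.96 years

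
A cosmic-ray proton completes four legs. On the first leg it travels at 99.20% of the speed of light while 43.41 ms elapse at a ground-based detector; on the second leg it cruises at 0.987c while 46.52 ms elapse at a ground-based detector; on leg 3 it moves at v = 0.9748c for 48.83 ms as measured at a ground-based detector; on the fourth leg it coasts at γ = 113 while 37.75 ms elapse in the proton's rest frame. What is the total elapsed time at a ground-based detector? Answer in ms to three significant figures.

Δt = 4400 ms

Leg 1: 43.41 ms is already measured at a ground-based detector.
Leg 2: 46.52 ms is already measured at a ground-based detector.
Leg 3: 48.83 ms is already measured at a ground-based detector.
Leg 4: γ = 113; Δt_4 = 113.0 × 37.75 = 4266 ms.
Total: 43.41 + 46.52 + 48.83 + 4266 ms.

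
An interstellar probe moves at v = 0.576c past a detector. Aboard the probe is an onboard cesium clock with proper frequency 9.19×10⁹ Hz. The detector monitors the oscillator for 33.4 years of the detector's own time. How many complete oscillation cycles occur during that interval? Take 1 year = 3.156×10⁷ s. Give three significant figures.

γ = 1/√(1 − 0.576²) = 1/√0.6682 = 1.223
During 33.4 years of lab time, the oscillator's proper time advances by τ = Δt/γ = 33.4/1.223 = 27.30 years = 8.617×10⁸ s.
N = f × τ = 9.19×10⁹ × 8.617×10⁸ = 7.919×10¹⁸.

N = 7.92×10¹⁸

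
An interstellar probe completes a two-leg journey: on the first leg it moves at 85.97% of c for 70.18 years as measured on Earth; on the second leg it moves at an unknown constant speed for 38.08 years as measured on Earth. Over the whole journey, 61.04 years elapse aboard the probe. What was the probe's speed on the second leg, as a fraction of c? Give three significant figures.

Leg 1: β = 0.8597; γ = 1/√(1 − 0.8597²) = 1/√0.2609 = 1.958; τ_1 = 70.18/1.958 = 35.85 years.
Leg 2: speed unknown; τ_2 = 38.08/γ_2.
Total proper time: 35.85 + τ_2 = 61.04, so τ_2 = 61.04 − 35.85 = 25.19 years.
γ_2 = 38.08/25.19 = 1.512; β = √(1 − 1/γ²) = √0.5623.

β = 0.750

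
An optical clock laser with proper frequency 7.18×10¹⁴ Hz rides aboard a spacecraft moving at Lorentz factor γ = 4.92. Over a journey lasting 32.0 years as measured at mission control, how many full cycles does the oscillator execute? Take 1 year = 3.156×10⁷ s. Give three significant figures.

N = 1.47×10²³

γ = 4.92
The oscillator's own cycle count is N = f × τ where τ is the proper time aboard the spacecraft. τ = Δt/γ = 32.0/4.920 = 6.504 years = 2.053×10⁸ s.
N = 7.18×10¹⁴ × 2.053×10⁸ = 1.474×10²³.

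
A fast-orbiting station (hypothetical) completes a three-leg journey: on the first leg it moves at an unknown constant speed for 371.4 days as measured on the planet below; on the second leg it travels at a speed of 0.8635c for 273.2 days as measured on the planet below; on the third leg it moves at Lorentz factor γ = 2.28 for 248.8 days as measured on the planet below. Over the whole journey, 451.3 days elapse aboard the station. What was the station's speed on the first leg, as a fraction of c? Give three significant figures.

Leg 1: speed unknown; τ_1 = 371.4/γ_1.
Leg 2: γ = 1/√(1 − 0.8635²) = 1/√0.2544 = 1.983; τ_2 = 273.2/1.983 = 137.8 days.
Leg 3: γ = 2.28; τ_3 = 248.8/2.280 = 109.1 days.
Total proper time: τ_1 + 137.8 + 109.1 = 451.3, so τ_1 = 451.3 − 246.9 = 204.4 days.
γ_1 = 371.4/204.4 = 1.817; β = √(1 − 1/γ²) = √0.6971.

β = 0.835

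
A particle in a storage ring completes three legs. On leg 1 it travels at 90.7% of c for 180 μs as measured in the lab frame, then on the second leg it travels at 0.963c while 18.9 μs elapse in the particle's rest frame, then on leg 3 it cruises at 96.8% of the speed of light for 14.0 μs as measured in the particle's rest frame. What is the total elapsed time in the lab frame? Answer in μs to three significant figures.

Δt = 306 μs

Leg 1: 180 μs is already measured in the lab frame.
Leg 2: γ = 1/√(1 − 0.963²) = 1/√0.07263 = 3.711; Δt_2 = 3.711 × 18.9 = 70.13 μs.
Leg 3: β = 0.968; γ = 1/√(1 − 0.968²) = 1/√0.06298 = 3.985; Δt_3 = 3.985 × 14.0 = 55.79 μs.
Total: 180.0 + 70.13 + 55.79 μs.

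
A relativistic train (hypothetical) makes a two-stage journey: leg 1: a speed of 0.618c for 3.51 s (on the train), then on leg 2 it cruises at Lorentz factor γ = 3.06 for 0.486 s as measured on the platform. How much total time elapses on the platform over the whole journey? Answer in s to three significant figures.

Leg 1: γ = 1/√(1 − 0.618²) = 1/√0.6181 = 1.272; Δt_1 = 1.272 × 3.51 = 4.465 s.
Leg 2: 0.486 s is already measured on the platform.
Total: 4.465 + 0.4860 s.

Δt = 4.95 s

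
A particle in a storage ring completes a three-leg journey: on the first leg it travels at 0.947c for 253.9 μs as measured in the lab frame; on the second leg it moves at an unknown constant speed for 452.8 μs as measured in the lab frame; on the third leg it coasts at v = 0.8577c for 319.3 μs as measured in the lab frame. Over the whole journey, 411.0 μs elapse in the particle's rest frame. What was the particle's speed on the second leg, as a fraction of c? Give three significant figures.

Leg 1: γ = 1/√(1 − 0.947²) = 1/√0.1032 = 3.113; τ_1 = 253.9/3.113 = 81.56 μs.
Leg 2: speed unknown; τ_2 = 452.8/γ_2.
Leg 3: γ = 1/√(1 − 0.8577²) = 1/√0.2644 = 1.945; τ_3 = 319.3/1.945 = 164.2 μs.
Total proper time: 81.56 + τ_2 + 164.2 = 411.0, so τ_2 = 411.0 − 245.7 = 165.3 μs.
γ_2 = 452.8/165.3 = 2.740; β = √(1 − 1/γ²) = √0.8668.

β = 0.931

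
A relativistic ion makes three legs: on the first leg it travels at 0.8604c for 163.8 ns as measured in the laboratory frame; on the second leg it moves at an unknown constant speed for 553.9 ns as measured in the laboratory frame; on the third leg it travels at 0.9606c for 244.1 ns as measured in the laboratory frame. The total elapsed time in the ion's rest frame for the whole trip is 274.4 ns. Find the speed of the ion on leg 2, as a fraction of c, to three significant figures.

β = 0.975

Leg 1: γ = 1/√(1 − 0.8604²) = 1/√0.2597 = 1.962; τ_1 = 163.8/1.962 = 83.48 ns.
Leg 2: speed unknown; τ_2 = 553.9/γ_2.
Leg 3: γ = 1/√(1 − 0.9606²) = 1/√0.07725 = 3.598; τ_3 = 244.1/3.598 = 67.84 ns.
Total proper time: 83.48 + τ_2 + 67.84 = 274.4, so τ_2 = 274.4 − 151.3 = 123.1 ns.
γ_2 = 553.9/123.1 = 4.500; β = √(1 − 1/γ²) = √0.9506.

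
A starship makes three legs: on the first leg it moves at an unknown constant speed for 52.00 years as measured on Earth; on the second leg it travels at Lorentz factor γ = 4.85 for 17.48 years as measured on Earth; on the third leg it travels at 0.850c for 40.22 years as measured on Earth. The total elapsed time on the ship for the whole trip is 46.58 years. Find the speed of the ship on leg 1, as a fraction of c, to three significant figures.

β = 0.908

Leg 1: speed unknown; τ_1 = 52.00/γ_1.
Leg 2: γ = 4.85; τ_2 = 17.48/4.850 = 3.604 years.
Leg 3: γ = 1/√(1 − 0.850²) = 1/√0.2775 = 1.898; τ_3 = 40.22/1.898 = 21.19 years.
Total proper time: τ_1 + 3.604 + 21.19 = 46.58, so τ_1 = 46.58 − 24.79 = 21.79 years.
γ_1 = 52.00/21.79 = 2.387; β = √(1 − 1/γ²) = √0.8244.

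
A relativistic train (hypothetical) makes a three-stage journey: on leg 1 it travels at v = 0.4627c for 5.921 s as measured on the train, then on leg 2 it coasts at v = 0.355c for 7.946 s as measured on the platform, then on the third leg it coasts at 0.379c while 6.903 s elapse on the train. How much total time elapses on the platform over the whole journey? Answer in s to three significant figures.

Leg 1: γ = 1/√(1 − 0.4627²) = 1/√0.7859 = 1.128; Δt_1 = 1.128 × 5.921 = 6.679 s.
Leg 2: 7.946 s is already measured on the platform.
Leg 3: γ = 1/√(1 − 0.379²) = 1/√0.8564 = 1.081; Δt_3 = 1.081 × 6.903 = 7.460 s.
Total: 6.679 + 7.946 + 7.460 s.

Δt = 22.1 s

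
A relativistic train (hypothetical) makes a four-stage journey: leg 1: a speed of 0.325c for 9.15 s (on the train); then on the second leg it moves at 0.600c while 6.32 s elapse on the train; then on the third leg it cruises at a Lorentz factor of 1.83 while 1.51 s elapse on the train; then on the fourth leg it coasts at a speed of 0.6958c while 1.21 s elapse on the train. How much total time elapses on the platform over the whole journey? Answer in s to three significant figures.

Leg 1: γ = 1/√(1 − 0.325²) = 1/√0.8944 = 1.057; Δt_1 = 1.057 × 9.15 = 9.675 s.
Leg 2: γ = 1/√(1 − 0.600²) = 5/4 = 1.250; Δt_2 = 1.250 × 6.32 = 7.900 s.
Leg 3: γ = 1.83; Δt_3 = 1.830 × 1.51 = 2.763 s.
Leg 4: γ = 1/√(1 − 0.6958²) = 1/√0.5159 = 1.392; Δt_4 = 1.392 × 1.21 = 1.685 s.
Total: 9.675 + 7.900 + 2.763 + 1.685 s.

Δt = 22.0 s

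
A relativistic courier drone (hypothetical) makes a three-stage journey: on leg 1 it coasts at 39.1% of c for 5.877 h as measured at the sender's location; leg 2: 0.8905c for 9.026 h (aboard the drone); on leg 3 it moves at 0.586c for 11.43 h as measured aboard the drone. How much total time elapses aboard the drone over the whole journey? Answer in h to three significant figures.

τ = 25.9 h

Leg 1: β = 0.391; γ = 1/√(1 − 0.391²) = 1/√0.8471 = 1.086; τ_1 = 5.877/1.086 = 5.409 h.
Leg 2: 9.026 h is already measured aboard the drone.
Leg 3: 11.43 h is already measured aboard the drone.
Total: 5.409 + 9.026 + 11.43 h.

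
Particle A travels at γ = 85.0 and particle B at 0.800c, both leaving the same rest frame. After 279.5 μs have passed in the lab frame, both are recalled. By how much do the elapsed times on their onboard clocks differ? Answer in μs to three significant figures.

A: γ = 85.0; τ_A = 279.5/85.00 = 3.288 μs.
B: γ = 1/√(1 − 0.800²) = 5/3 ≈ 1.667; τ_B = 279.5/1.667 = 167.7 μs.

|τ_A − τ_B| = 164 μs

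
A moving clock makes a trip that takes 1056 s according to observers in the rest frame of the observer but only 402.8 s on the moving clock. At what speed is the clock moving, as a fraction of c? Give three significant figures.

The proper time is measured on the moving clock (both events occur at the clock's location); Δt is measured in the rest frame of the observer. γ = Δt/τ = 1056/402.8 = 2.622.
β = √(1 − 1/γ²) = √(1 − 0.1455) = √0.8545

β = 0.924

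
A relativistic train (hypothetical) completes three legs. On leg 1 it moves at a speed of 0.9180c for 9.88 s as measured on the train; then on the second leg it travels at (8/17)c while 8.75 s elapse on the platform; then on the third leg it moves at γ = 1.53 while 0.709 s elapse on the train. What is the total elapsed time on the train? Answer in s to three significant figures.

Leg 1: 9.88 s is already measured on the train.
Leg 2: γ = 1/√(1 − (8/17)²) = 17/15 ≈ 1.133; τ_2 = 8.75/1.133 = 7.721 s.
Leg 3: 0.709 s is already measured on the train.
Total: 9.880 + 7.721 + 0.7090 s.

τ = 18.3 s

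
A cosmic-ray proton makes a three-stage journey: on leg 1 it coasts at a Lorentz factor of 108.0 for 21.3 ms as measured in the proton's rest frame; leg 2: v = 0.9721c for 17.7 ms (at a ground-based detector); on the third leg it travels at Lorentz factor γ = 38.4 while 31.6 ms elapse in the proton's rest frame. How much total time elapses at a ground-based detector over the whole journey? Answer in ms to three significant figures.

Δt = 3530 ms

Leg 1: γ = 108.0; Δt_1 = 108.0 × 21.3 = 2300 ms.
Leg 2: 17.7 ms is already measured at a ground-based detector.
Leg 3: γ = 38.4; Δt_3 = 38.40 × 31.6 = 1213 ms.
Total: 2300 + 17.70 + 1213 ms.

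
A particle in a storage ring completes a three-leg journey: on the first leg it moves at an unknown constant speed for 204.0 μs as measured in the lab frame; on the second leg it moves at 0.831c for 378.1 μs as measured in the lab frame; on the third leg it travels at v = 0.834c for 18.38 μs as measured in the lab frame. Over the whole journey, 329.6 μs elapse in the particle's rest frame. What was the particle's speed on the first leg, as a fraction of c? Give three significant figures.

Leg 1: speed unknown; τ_1 = 204.0/γ_1.
Leg 2: γ = 1/√(1 − 0.831²) = 1/√0.3094 = 1.798; τ_2 = 378.1/1.798 = 210.3 μs.
Leg 3: γ = 1/√(1 − 0.834²) = 1/√0.3044 = 1.812; τ_3 = 18.38/1.812 = 10.14 μs.
Total proper time: τ_1 + 210.3 + 10.14 = 329.6, so τ_1 = 329.6 − 220.5 = 109.1 μs.
γ_1 = 204.0/109.1 = 1.869; β = √(1 − 1/γ²) = √0.7138.

β = 0.845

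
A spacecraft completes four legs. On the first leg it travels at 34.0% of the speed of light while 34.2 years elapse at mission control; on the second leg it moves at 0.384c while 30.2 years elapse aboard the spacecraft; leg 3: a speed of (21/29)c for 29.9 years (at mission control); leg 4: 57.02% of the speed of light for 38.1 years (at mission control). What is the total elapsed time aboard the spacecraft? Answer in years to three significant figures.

Leg 1: β = 0.340; γ = 1/√(1 − 0.340²) = 1/√0.8844 = 1.063; τ_1 = 34.2/1.063 = 32.16 years.
Leg 2: 30.2 years is already measured aboard the spacecraft.
Leg 3: γ = 1/√(1 − (21/29)²) = 29/20 = 1.450; τ_3 = 29.9/1.450 = 20.62 years.
Leg 4: β = 0.5702; γ = 1/√(1 − 0.5702²) = 1/√0.6749 = 1.217; τ_4 = 38.1/1.217 = 31.30 years.
Total: 32.16 + 30.20 + 20.62 + 31.30 years.

τ = 114 years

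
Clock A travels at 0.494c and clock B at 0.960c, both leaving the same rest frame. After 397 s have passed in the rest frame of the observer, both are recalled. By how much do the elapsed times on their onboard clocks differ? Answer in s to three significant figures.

A: γ = 1/√(1 − 0.494²) = 1/√0.7560 = 1.150; τ_A = 397/1.150 = 345.2 s.
B: γ = 1/√(1 − 0.960²) = 25/7 ≈ 3.571; τ_B = 397/3.571 = 111.2 s.

|τ_A − τ_B| = 234 s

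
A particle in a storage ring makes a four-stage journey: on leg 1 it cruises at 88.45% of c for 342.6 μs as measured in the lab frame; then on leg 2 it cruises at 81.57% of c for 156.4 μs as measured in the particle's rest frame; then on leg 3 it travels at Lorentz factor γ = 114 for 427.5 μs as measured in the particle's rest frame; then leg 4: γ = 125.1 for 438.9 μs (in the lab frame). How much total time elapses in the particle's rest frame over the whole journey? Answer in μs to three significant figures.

Leg 1: β = 0.8845; γ = 1/√(1 − 0.8845²) = 1/√0.2177 = 2.143; τ_1 = 342.6/2.143 = 159.8 μs.
Leg 2: 156.4 μs is already measured in the particle's rest frame.
Leg 3: 427.5 μs is already measured in the particle's rest frame.
Leg 4: γ = 125.1; τ_4 = 438.9/125.1 = 3.508 μs.
Total: 159.8 + 156.4 + 427.5 + 3.508 μs.

τ = 747 μs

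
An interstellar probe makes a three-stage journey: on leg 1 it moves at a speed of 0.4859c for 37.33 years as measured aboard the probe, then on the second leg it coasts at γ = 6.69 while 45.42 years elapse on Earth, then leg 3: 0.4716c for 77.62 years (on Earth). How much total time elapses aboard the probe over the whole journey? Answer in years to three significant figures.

Leg 1: 37.33 years is already measured aboard the probe.
Leg 2: γ = 6.69; τ_2 = 45.42/6.690 = 6.789 years.
Leg 3: γ = 1/√(1 − 0.4716²) = 1/√0.7776 = 1.134; τ_3 = 77.62/1.134 = 68.45 years.
Total: 37.33 + 6.789 + 68.45 years.

τ = 113 years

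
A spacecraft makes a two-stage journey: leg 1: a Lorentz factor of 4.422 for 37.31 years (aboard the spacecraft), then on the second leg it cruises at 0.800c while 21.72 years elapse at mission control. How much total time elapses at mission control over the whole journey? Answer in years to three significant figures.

Δt = 187 years

Leg 1: γ = 4.422; Δt_1 = 4.422 × 37.31 = 165.0 years.
Leg 2: 21.72 years is already measured at mission control.
Total: 165.0 + 21.72 years.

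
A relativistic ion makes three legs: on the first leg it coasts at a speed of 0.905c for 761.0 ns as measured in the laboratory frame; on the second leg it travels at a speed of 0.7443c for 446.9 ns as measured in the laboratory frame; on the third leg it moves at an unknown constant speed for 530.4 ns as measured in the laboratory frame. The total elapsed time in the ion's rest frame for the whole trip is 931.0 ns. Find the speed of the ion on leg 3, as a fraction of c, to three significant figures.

Leg 1: γ = 1/√(1 − 0.905²) = 1/√0.1810 = 2.351; τ_1 = 761.0/2.351 = 323.7 ns.
Leg 2: γ = 1/√(1 − 0.7443²) = 1/√0.4460 = 1.497; τ_2 = 446.9/1.497 = 298.5 ns.
Leg 3: speed unknown; τ_3 = 530.4/γ_3.
Total proper time: 323.7 + 298.5 + τ_3 = 931.0, so τ_3 = 931.0 − 622.2 = 308.8 ns.
γ_3 = 530.4/308.8 = 1.718; β = √(1 − 1/γ²) = √0.6610.

β = 0.813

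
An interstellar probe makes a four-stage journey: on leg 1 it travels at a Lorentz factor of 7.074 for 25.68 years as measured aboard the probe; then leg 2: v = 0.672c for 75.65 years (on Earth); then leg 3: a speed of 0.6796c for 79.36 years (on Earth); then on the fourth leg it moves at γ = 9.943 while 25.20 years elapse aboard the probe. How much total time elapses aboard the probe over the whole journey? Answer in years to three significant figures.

τ = 165 years

Leg 1: 25.68 years is already measured aboard the probe.
Leg 2: γ = 1/√(1 − 0.672²) = 1/√0.5484 = 1.350; τ_2 = 75.65/1.350 = 56.02 years.
Leg 3: γ = 1/√(1 − 0.6796²) = 1/√0.5381 = 1.363; τ_3 = 79.36/1.363 = 58.22 years.
Leg 4: 25.20 years is already measured aboard the probe.
Total: 25.68 + 56.02 + 58.22 + 25.20 years.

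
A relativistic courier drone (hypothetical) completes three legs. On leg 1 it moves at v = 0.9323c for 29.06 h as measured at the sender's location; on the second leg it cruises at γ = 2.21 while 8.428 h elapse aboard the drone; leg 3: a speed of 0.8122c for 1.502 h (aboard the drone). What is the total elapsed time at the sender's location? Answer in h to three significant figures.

Leg 1: 29.06 h is already measured at the sender's location.
Leg 2: γ = 2.21; Δt_2 = 2.210 × 8.428 = 18.63 h.
Leg 3: γ = 1/√(1 − 0.8122²) = 1/√0.3403 = 1.714; Δt_3 = 1.714 × 1.502 = 2.575 h.
Total: 29.06 + 18.63 + 2.575 h.

Δt = 50.3 h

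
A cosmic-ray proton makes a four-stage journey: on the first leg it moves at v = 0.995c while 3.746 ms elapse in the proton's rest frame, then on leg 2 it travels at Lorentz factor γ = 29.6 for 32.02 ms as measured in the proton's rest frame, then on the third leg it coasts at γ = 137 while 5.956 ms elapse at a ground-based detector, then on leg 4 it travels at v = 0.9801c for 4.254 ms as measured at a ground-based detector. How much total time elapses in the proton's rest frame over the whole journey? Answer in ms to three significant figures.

Leg 1: 3.746 ms is already measured in the proton's rest frame.
Leg 2: 32.02 ms is already measured in the proton's rest frame.
Leg 3: γ = 137; τ_3 = 5.956/137.0 = 0.04347 ms.
Leg 4: γ = 1/√(1 − 0.9801²) = 1/√0.03940 = 5.038; τ_4 = 4.254/5.038 = 0.8444 ms.
Total: 3.746 + 32.02 + 0.04347 + 0.8444 ms.

τ = 36.7 ms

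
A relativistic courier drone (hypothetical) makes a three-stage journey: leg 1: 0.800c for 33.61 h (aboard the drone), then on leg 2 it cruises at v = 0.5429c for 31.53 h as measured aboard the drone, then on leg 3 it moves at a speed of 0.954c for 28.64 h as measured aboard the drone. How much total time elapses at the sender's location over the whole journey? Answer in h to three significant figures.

Δt = 189 h

Leg 1: γ = 1/√(1 − 0.800²) = 5/3 ≈ 1.667; Δt_1 = 1.667 × 33.61 = 56.02 h.
Leg 2: γ = 1/√(1 − 0.5429²) = 1/√0.7053 = 1.191; Δt_2 = 1.191 × 31.53 = 37.54 h.
Leg 3: γ = 1/√(1 − 0.954²) = 1/√0.08988 = 3.335; Δt_3 = 3.335 × 28.64 = 95.53 h.
Total: 56.02 + 37.54 + 95.53 h.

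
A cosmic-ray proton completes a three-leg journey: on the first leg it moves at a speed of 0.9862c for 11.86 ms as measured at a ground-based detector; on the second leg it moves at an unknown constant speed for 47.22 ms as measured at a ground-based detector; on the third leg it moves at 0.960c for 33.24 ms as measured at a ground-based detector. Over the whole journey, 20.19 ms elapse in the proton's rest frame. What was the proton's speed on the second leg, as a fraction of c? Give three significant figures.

β = 0.982

Leg 1: γ = 1/√(1 − 0.9862²) = 1/√0.02741 = 6.040; τ_1 = 11.86/6.040 = 1.964 ms.
Leg 2: speed unknown; τ_2 = 47.22/γ_2.
Leg 3: γ = 1/√(1 − 0.960²) = 1/√0.07840 = 3.571; τ_3 = 33.24/3.571 = 9.307 ms.
Total proper time: 1.964 + τ_2 + 9.307 = 20.19, so τ_2 = 20.19 − 11.27 = 8.919 ms.
γ_2 = 47.22/8.919 = 5.294; β = √(1 − 1/γ²) = √0.9643.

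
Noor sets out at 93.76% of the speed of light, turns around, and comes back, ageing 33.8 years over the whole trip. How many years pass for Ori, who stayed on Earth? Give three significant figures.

β = 0.9376; γ = 1/√(1 − 0.9376²) = 1/√0.1209 = 2.876
Earth-frame duration is the dilated interval: Δt = γτ = 2.876 × 33.8 years.

Δt = 97.2 years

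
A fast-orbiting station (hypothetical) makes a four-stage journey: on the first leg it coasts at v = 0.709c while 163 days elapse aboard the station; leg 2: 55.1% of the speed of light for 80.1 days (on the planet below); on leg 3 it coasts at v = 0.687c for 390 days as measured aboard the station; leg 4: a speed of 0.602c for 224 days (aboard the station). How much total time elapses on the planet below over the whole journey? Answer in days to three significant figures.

Δt = 1130 days

Leg 1: γ = 1/√(1 − 0.709²) = 1/√0.4973 = 1.418; Δt_1 = 1.418 × 163 = 231.1 days.
Leg 2: 80.1 days is already measured on the planet below.
Leg 3: γ = 1/√(1 − 0.687²) = 1/√0.5280 = 1.376; Δt_3 = 1.376 × 390 = 536.7 days.
Leg 4: γ = 1/√(1 − 0.602²) = 1/√0.6376 = 1.252; Δt_4 = 1.252 × 224 = 280.5 days.
Total: 231.1 + 80.10 + 536.7 + 280.5 days.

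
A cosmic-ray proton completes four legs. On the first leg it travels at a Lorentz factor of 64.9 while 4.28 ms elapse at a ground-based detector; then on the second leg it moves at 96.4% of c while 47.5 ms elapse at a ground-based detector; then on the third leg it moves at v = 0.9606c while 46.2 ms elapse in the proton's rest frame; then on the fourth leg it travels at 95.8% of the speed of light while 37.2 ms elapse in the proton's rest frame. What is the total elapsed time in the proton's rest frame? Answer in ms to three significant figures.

τ = 96.1 ms

Leg 1: γ = 64.9; τ_1 = 4.28/64.90 = 0.06595 ms.
Leg 2: β = 0.964; γ = 1/√(1 − 0.964²) = 1/√0.07070 = 3.761; τ_2 = 47.5/3.761 = 12.63 ms.
Leg 3: 46.2 ms is already measured in the proton's rest frame.
Leg 4: 37.2 ms is already measured in the proton's rest frame.
Total: 0.06595 + 12.63 + 46.20 + 37.20 ms.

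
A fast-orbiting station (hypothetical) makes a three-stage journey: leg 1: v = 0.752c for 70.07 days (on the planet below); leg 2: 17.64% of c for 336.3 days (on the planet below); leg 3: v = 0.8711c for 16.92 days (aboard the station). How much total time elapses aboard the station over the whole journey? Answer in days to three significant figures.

Leg 1: γ = 1/√(1 − 0.752²) = 1/√0.4345 = 1.517; τ_1 = 70.07/1.517 = 46.19 days.
Leg 2: β = 0.1764; γ = 1/√(1 − 0.1764²) = 1/√0.9689 = 1.016; τ_2 = 336.3/1.016 = 331.0 days.
Leg 3: 16.92 days is already measured aboard the station.
Total: 46.19 + 331.0 + 16.92 days.

τ = 394 days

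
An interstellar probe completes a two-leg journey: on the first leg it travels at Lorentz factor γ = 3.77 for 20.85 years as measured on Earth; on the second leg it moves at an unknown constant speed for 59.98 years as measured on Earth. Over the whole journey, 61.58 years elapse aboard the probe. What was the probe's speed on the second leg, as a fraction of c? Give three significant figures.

β = 0.356

Leg 1: γ = 3.77; τ_1 = 20.85/3.770 = 5.531 years.
Leg 2: speed unknown; τ_2 = 59.98/γ_2.
Total proper time: 5.531 + τ_2 = 61.58, so τ_2 = 61.58 − 5.531 = 56.05 years.
γ_2 = 59.98/56.05 = 1.070; β = √(1 − 1/γ²) = √0.1268.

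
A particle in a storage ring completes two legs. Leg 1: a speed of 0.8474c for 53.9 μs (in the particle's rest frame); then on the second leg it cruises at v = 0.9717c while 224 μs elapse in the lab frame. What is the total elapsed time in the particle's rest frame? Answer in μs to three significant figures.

τ = 107 μs

Leg 1: 53.9 μs is already measured in the particle's rest frame.
Leg 2: γ = 1/√(1 − 0.9717²) = 1/√0.05580 = 4.233; τ_2 = 224/4.233 = 52.91 μs.
Total: 53.90 + 52.91 μs.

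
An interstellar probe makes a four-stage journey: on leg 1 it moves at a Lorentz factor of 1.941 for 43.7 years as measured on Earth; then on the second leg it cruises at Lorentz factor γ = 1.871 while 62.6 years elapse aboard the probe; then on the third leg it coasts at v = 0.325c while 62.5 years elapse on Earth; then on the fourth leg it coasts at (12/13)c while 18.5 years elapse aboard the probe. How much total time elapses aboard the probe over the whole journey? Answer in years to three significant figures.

Leg 1: γ = 1.941; τ_1 = 43.7/1.941 = 22.51 years.
Leg 2: 62.6 years is already measured aboard the probe.
Leg 3: γ = 1/√(1 − 0.325²) = 1/√0.8944 = 1.057; τ_3 = 62.5/1.057 = 59.11 years.
Leg 4: 18.5 years is already measured aboard the probe.
Total: 22.51 + 62.60 + 59.11 + 18.50 years.

τ = 163 years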